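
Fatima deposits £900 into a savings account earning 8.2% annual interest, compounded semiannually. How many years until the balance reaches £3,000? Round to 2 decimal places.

14.98 years

We need (1 + 0.041)^(2t) = 3.3333, so 2t = ln 3.3333 / ln 1.041 ≈ 29.9631.
t ≈ 29.9631/2 = 14.9816 years.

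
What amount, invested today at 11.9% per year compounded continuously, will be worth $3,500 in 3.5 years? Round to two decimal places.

$2,307.73

P = A·e^(−rt) = 3,500·e^(−0.4165).
e^(−0.4165) ≈ 0.6593505128, so P ≈ 2,307.7268.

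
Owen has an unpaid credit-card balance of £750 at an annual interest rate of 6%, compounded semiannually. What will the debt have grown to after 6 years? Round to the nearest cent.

Periodic rate = 6%/2 = 0.03; periods = 2·6 = 12.
A = 750·(1 + 0.03)^12 ≈ 750·1.425760887 ≈ 1,069.3207.

£1,069.32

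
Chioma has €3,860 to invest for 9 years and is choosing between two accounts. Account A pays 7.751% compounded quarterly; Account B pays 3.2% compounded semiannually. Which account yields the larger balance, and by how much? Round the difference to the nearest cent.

Account A growth factor: (1 + 0.0193775)^36 ≈ 1.995545182; balance ≈ 7,702.8044.
Account B growth factor: (1 + 0.016)^18 ≈ 1.330720181; balance ≈ 5,136.5799.
Account A is larger by 2,566.2245.

Account A, by €2,566.22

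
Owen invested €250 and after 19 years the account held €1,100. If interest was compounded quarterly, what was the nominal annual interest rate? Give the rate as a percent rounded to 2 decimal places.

7.87%

(1 + r/4)^76 = 1,100/250 = 4.4.
1 + r/4 = 4.4^(1/76) ≈ 1.019686, so r/4 ≈ 0.0196861.
r ≈ 4·0.0196861 = 7.87442%.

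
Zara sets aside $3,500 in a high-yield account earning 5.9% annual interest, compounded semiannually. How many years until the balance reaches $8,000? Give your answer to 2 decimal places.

We need (1 + 0.0295)^(2t) = 2.2857, so 2t = ln 2.2857 / ln 1.0295 ≈ 28.4343.
t ≈ 28.4343/2 = 14.2172 years.

14.22 years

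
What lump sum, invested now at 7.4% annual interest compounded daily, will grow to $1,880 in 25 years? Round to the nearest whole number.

Periodic rate = 7.4%/365 = 0.00020274; 9125 periods.
P = 1,880/(1 + 0.074/365)^9125 ≈ 1,880/6.358627112 ≈ 295.6613.

$296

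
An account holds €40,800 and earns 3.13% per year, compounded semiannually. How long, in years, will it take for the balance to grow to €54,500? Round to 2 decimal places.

We need (1 + 0.01565)^(2t) = 1.3358, so 2t = ln 1.3358 / ln 1.01565 ≈ 18.6440.
t ≈ 18.6440/2 = 9.3220 years.

9.32 years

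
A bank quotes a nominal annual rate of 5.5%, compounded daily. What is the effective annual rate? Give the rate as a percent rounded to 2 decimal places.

5.65%

One year is 365 periods at 0.000150685 each: (1 + 0.000150685)^365 ≈ 1.056536.
EAR = 1.056536 − 1 ≈ 5.65362%.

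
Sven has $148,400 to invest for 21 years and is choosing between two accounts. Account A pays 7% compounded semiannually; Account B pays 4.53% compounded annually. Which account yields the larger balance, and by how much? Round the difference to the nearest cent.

Account A, by $253,137.65

A: (1 + 0.035)^42 ≈ 4.24125799481, so 148,400 × 4.24125799481 ≈ 629,402.6864.
B: (1 + 0.0453)^21 ≈ 2.53547865228, so 148,400 × 2.53547865228 ≈ 376,265.0320.
Difference ≈ 253,137.6544 in favor of A.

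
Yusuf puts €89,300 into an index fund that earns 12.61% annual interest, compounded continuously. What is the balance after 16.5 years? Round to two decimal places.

A = P·e^(rt) = 89,300·e^(0.1261·16.5) = 89,300·e^2.08065.
e^2.08065 ≈ 8.0096735104, so A ≈ 715,263.8445.

€715,263.84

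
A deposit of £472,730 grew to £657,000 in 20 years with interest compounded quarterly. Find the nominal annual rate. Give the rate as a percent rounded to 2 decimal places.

(1 + r/4)^80 = 657,000/472,730 = 1.3898.
1 + r/4 = 1.3898^(1/80) ≈ 1.004123, so r/4 ≈ 0.00412297.
r ≈ 4·0.00412297 = 1.64919%.

1.65%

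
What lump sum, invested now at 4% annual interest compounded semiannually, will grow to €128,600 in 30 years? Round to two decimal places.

Periodic rate = 4%/2 = 0.02; 60 periods.
P = 128,600/(1 + 0.02)^60 ≈ 128,600/3.28103078837 ≈ 39,194.9995.

€39,195.00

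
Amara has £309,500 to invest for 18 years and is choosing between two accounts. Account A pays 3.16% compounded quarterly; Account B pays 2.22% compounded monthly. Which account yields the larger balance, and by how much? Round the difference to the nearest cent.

Account A, by £84,037.24

Account A growth factor: (1 + 0.0079)^72 ≈ 1.76220348002; balance ≈ 545,401.9771.
Account B growth factor: (1 + 0.00185)^216 ≈ 1.49067766494; balance ≈ 461,364.7373.
Account A is larger by 84,037.2398.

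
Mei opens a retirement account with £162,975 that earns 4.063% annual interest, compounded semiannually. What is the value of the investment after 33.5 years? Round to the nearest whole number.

Periodic rate = 4.063%/2 = 0.020315; periods = 2·33.5 = 67.
A = 162,975·(1 + 0.020315)^67 ≈ 162,975·3.84765553556 ≈ 627,071.6609.

£627,072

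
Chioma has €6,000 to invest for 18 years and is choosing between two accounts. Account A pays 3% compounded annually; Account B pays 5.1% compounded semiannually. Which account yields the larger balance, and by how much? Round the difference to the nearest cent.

Account B, by €4,639.12

A: (1 + 0.03)^18 ≈ 1.7024330612, so 6,000 × 1.7024330612 ≈ 10,214.5984.
B: (1 + 0.0255)^36 ≈ 2.4756196965, so 6,000 × 2.4756196965 ≈ 14,853.7182.
Difference ≈ 4,639.1198 in favor of B.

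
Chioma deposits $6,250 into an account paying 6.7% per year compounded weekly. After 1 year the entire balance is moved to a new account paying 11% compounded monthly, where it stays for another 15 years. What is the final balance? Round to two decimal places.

Phase 1: 6,250·(1 + 0.067/52)^52 ≈ 6,682.8085.
Phase 2: 6,682.8085·(1 + 0.11/12)^180 ≈ 34,536.6727.

$34,536.67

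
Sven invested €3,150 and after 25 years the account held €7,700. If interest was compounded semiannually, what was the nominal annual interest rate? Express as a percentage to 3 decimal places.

3.607%

(1 + r/2)^50 = 7,700/3,150 = 2.44444.
1 + r/2 = 2.44444^(1/50) ≈ 1.018037, so r/2 ≈ 0.0180371.
r ≈ 2·0.0180371 = 3.60742%.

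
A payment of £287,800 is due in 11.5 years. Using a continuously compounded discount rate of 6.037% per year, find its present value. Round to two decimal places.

£143,740.67

P = A·e^(−rt) = 287,800·e^(−0.694255).
e^(−0.694255) ≈ 0.499446396983, so P ≈ 143,740.6731.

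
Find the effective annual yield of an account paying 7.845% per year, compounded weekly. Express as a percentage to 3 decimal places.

One year is 52 periods at 0.00150865 each: (1 + 0.00150865)^52 ≈ 1.081545.
EAR = 1.081545 − 1 ≈ 8.15453%.

8.155%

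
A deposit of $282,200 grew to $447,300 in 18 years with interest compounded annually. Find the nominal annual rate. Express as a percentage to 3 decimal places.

(1 + r)^18 = 447,300/282,200 = 1.58505.
1 + r = 1.58505^(1/18) ≈ 1.02592, so r ≈ 0.0259199.
r ≈ 2.59199%.

2.592%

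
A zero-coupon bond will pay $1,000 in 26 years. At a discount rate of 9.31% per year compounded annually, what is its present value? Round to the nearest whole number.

$99

Growth factor = (1 + 0.0931)^26 ≈ 10.119458.
P = 1,000/10.119458 ≈ 98.8195.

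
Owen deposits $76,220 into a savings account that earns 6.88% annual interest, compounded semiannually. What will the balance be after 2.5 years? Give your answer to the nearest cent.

$90,263.36

Periodic rate = 6.88%/2 = 0.0344; periods = 2·2.5 = 5.
A = 76,220·(1 + 0.0344)^5 ≈ 76,220·1.1842477257 ≈ 90,263.3617.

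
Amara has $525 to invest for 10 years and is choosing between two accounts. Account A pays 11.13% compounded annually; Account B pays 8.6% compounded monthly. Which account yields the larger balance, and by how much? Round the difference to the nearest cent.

Account A, by $271.39

Account A growth factor: (1 + 0.1113)^10 ≈ 2.872851275; balance ≈ 1,508.2469.
Account B growth factor: (1 + 0.086/12)^120 ≈ 2.355923932; balance ≈ 1,236.8601.
Account A is larger by 271.3869.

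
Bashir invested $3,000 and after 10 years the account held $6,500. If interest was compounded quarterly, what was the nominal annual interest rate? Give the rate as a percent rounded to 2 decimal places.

7.81%

The 40-period growth factor is 6,500/3,000 = 2.16667.
r/4 = 2.16667^(1/40) − 1 ≈ 0.0195178, so r ≈ 4·0.0195178 = 7.80711%.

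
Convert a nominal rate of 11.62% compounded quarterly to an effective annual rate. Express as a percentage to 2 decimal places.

12.14%

EAR = (1 + 11.62%/4)^4 − 1 = (1 + 0.02905)^4 − 1.
(1 + 0.02905)^4 ≈ 1.121362, so EAR ≈ 12.13622%.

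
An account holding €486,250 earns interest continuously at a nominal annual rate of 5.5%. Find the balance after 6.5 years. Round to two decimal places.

€695,216.21

A = P·e^(rt) = 486,250·e^(0.055·6.5) = 486,250·e^0.3575.
e^0.3575 ≈ 1.42975056645, so A ≈ 695,216.2129.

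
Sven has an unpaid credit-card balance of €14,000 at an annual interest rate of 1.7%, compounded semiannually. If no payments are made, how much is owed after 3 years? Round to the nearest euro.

Periodic rate = 1.7%/2 = 0.0085; periods = 2·3 = 6.
A = 14,000·(1 + 0.0085)^6 ≈ 14,000·1.0520961111 ≈ 14,729.3456.

€14,729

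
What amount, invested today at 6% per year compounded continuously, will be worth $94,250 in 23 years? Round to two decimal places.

P = A·e^(−rt) = 94,250·e^(−1.38).
e^(−1.38) ≈ 0.25157855306, so P ≈ 23,711.2786.

$23,711.28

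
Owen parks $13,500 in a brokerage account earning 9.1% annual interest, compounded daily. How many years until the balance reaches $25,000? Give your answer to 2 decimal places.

6.77 years

We need (1 + 0.000249315)^(365t) = 1.8519, so 365t = ln 1.8519 / ln 1.000249 ≈ 2471.8239.
t ≈ 2471.8239/365 = 6.7721 years.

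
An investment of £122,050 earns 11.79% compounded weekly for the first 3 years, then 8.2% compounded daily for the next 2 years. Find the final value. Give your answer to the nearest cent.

£204,734.09

Phase 1: 122,050·(1 + 0.1179/52)^156 ≈ 173,769.6251.
Phase 2: 173,769.6251·(1 + 0.082/365)^730 ≈ 204,734.0888.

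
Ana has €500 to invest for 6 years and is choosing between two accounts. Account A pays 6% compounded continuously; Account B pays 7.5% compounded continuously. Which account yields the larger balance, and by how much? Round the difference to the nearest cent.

A: e^(0.06·6) = e^0.36 ≈ 1.43332941, so 500 × 1.43332941 ≈ 716.6647.
B: e^(0.075·6) = e^0.45 ≈ 1.56831219, so 500 × 1.56831219 ≈ 784.1561.
Difference ≈ 67.4914 in favor of B.

Account B, by €67.49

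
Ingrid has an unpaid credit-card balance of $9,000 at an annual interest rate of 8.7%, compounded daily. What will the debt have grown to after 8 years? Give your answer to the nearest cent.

Periodic rate = 8.7%/365 = 0.000238356; periods = 365·8 = 2920.
A = 9,000·(1 + 0.087/365)^2920 ≈ 9,000·2.0055474487 ≈ 18,049.9270.

$18,049.93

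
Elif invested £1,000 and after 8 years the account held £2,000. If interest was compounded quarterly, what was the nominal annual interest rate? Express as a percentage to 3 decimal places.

8.759%

(1 + r/4)^32 = 2,000/1,000 = 2.
1 + r/4 = 2^(1/32) ≈ 1.021897, so r/4 ≈ 0.0218971.
r ≈ 4·0.0218971 = 8.75886%.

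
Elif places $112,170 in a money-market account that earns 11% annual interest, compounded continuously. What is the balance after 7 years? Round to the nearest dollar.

$242,261

A = P·e^(rt) = 112,170·e^(0.11·7) = 112,170·e^0.77.
e^0.77 ≈ 2.15976625378, so A ≈ 242,260.9807.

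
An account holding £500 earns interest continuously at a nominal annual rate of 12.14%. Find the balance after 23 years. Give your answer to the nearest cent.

£8,158.44

A = P·e^(rt) = 500·e^(0.1214·23) = 500·e^2.7922.
e^2.7922 ≈ 16.31687747, so A ≈ 8,158.4387.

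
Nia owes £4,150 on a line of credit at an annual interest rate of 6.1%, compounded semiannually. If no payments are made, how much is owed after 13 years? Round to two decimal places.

£9,063.50

Periodic rate = 6.1%/2 = 0.0305; periods = 2·13 = 26.
A = 4,150·(1 + 0.0305)^26 ≈ 4,150·2.183976188 ≈ 9,063.5012.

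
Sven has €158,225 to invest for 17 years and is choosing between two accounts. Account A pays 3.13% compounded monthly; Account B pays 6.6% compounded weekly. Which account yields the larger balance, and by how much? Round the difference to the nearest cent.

Account A growth factor: (1 + 0.0313/12)^204 ≈ 1.70132482649; balance ≈ 269,192.1207.
Account B growth factor: (1 + 0.066/52)^884 ≈ 3.06880600796; balance ≈ 485,561.8306.
Account B is larger by 216,369.7099.

Account B, by €216,369.71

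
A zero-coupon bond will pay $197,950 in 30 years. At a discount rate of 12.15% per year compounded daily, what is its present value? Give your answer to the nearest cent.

$5,173.87

Periodic rate = 12.15%/365 = 0.000332877; 10950 periods.
P = 197,950/(1 + 0.1215/365)^10950 ≈ 197,950/38.2595601187 ≈ 5,173.8703.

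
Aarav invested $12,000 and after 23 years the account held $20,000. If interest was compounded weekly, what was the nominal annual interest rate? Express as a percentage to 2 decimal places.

2.22%

(1 + r/52)^1196 = 20,000/12,000 = 1.66667.
1 + r/52 = 1.66667^(1/1196) ≈ 1.000427, so r/52 ≈ 0.000427203.
r ≈ 52·0.000427203 = 2.22146%.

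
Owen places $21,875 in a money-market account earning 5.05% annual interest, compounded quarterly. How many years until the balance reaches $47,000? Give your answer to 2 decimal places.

15.24 years

We need (1 + 0.012625)^(4t) = 2.1486, so 4t = ln 2.1486 / ln 1.012625 ≈ 60.9601.
t ≈ 60.9601/4 = 15.2400 years.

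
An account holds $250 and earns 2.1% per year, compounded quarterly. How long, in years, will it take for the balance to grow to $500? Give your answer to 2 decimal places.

(1 + 0.00525)^(4t) = 500/250 = 2.
4t·ln(1 + 0.00525) = ln(2); 4t = 0.69315/0.00523627 ≈ 132.3743.
t ≈ 33.0936 years.

33.09 years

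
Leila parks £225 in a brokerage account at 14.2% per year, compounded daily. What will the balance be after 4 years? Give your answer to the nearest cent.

£397.02

Growth factor = (1 + 0.142/365)^1460 ≈ 1.76453913.
A ≈ 225 × 1.76453913 ≈ 397.0213.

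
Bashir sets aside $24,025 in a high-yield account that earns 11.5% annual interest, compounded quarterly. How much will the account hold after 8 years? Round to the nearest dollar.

$59,508

Growth factor = (1 + 0.02875)^32 ≈ 2.4769380406.
A ≈ 24,025 × 2.4769380406 ≈ 59,508.4364.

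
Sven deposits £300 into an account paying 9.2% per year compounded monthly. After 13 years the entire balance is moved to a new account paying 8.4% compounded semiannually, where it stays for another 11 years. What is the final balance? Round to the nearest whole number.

Phase 1: 300·(1 + 0.092/12)^156 ≈ 987.5441.
Phase 2: 987.5441·(1 + 0.042)^22 ≈ 2,441.4413.

£2,441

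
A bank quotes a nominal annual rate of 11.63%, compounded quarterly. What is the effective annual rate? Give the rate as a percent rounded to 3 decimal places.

One year is 4 periods at 0.029075 each: (1 + 0.029075)^4 ≈ 1.121471.
EAR = 1.121471 − 1 ≈ 12.14712%.

12.147%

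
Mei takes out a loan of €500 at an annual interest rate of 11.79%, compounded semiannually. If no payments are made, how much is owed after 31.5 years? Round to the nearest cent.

€18,455.41

Periodic rate = 11.79%/2 = 0.05895; periods = 2·31.5 = 63.
A = 500·(1 + 0.05895)^63 ≈ 500·36.910815923 ≈ 18,455.4080.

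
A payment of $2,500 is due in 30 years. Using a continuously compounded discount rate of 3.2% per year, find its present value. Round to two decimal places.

$957.23

P = A·e^(−rt) = 2,500·e^(−0.96).
e^(−0.96) ≈ 0.382892886, so P ≈ 957.2322.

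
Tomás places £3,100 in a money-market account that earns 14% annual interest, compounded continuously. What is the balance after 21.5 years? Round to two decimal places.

A = P·e^(rt) = 3,100·e^(0.14·21.5) = 3,100·e^3.01.
e^3.01 ≈ 20.287399925, so A ≈ 62,890.9398.

£62,890.94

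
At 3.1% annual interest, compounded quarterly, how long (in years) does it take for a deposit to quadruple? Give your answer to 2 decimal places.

(1 + 0.00775)^(4t) = 4.
4t = ln 4 / ln(1 + 0.00775) ≈ 1.3863/0.00772012 ≈ 179.5689.
t ≈ 44.8922.

44.89 years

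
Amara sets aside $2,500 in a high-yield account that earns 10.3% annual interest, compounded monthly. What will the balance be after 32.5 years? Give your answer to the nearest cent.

Periodic rate = 10.3%/12 = 0.00858333; periods = 12·32.5 = 390.
A = 2,500·(1 + 0.103/12)^390 ≈ 2,500·28.0283172 ≈ 70,070.7930.

$70,070.79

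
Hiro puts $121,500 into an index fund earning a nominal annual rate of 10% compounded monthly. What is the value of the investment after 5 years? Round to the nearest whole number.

$199,905

Periodic rate = 10%/12 = 0.00833333; periods = 12·5 = 60.
A = 121,500·(1 + 0.1/12)^60 ≈ 121,500·1.64530893478 ≈ 199,905.0356.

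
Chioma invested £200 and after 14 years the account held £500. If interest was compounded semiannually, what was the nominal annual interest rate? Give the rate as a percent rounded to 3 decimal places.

6.653%

(1 + r/2)^28 = 500/200 = 2.5.
1 + r/2 = 2.5^(1/28) ≈ 1.033266, so r/2 ≈ 0.033266.
r ≈ 2·0.033266 = 6.65320%.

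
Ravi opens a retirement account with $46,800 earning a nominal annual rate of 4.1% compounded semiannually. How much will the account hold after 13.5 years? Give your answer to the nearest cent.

Periodic rate = 4.1%/2 = 0.0205; periods = 2·13.5 = 27.
A = 46,800·(1 + 0.0205)^27 ≈ 46,800·1.7296221742 ≈ 80,946.3178.

$80,946.32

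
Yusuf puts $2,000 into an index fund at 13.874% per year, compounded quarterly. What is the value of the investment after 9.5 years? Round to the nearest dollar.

$7,307

Growth factor = (1 + 0.034685)^38 ≈ 3.653505938.
A ≈ 2,000 × 3.653505938 ≈ 7,307.0119.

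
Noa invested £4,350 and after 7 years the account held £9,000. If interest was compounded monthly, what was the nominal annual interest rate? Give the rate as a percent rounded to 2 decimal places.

(1 + r/12)^84 = 9,000/4,350 = 2.06897.
1 + r/12 = 2.06897^(1/84) ≈ 1.008693, so r/12 ≈ 0.00869291.
r ≈ 12·0.00869291 = 10.43149%.

10.43%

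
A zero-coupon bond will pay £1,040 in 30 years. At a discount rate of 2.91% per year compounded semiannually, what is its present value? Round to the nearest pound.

£437

Periodic rate = 2.91%/2 = 0.01455; 60 periods.
P = 1,040/(1 + 0.01455)^60 ≈ 1,040/2.379070502 ≈ 437.1455.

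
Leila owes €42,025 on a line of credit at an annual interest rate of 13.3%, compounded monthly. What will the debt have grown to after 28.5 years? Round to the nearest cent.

€1,822,406.07

Periodic rate = 13.3%/12 = 0.0110833; periods = 12·28.5 = 342.
A = 42,025·(1 + 0.133/12)^342 ≈ 42,025·43.36480824981 ≈ 1,822,406.0667.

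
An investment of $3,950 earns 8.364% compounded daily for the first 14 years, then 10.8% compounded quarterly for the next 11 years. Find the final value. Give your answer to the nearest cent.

$41,132.00

After 14 years at 8.364%: 3,950 × 3.2246546439 ≈ 12,737.3858.
Then 11 years at 10.8%: 12,737.3858 × 3.2292340137 ≈ 41,131.9996.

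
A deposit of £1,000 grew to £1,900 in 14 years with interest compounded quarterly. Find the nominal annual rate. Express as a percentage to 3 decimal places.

The 56-period growth factor is 1,900/1,000 = 1.9.
r/4 = 1.9^(1/56) − 1 ≈ 0.0115276, so r ≈ 4·0.0115276 = 4.61105%.

4.611%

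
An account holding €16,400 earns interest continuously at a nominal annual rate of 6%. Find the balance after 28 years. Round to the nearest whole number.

€87,995

A = P·e^(rt) = 16,400·e^(0.06·28) = 16,400·e^1.68.
e^1.68 ≈ 5.3655559711, so A ≈ 87,995.1179.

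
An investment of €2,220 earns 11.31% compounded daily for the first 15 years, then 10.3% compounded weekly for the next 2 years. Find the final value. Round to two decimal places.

Phase 1: 2,220·(1 + 0.1131/365)^5475 ≈ 12,106.5231.
Phase 2: 12,106.5231·(1 + 0.103/52)^104 ≈ 14,872.8984.

€14,872.90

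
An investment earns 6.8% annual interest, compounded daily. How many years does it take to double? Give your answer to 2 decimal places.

(1 + 0.000186301)^(365t) = 2.
365t = ln 2 / ln(1 + 0.000186301) ≈ 0.69315/0.000186284 ≈ 3720.9160.
t ≈ 10.1943.

10.19 years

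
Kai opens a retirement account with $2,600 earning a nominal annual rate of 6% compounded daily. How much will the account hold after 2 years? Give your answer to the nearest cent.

Growth factor = (1 + 0.06/365)^730 ≈ 1.127485732.
A ≈ 2,600 × 1.127485732 ≈ 2,931.4629.

$2,931.46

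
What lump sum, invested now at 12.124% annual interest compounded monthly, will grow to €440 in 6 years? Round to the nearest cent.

Growth factor = (1 + 0.12124/12)^72 ≈ 2.06223384.
P = 440/2.06223384 ≈ 213.3609.

€213.36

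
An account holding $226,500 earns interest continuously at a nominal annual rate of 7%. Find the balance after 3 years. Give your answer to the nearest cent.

$279,428.08

A = P·e^(rt) = 226,500·e^(0.07·3) = 226,500·e^0.21.
e^0.21 ≈ 1.23367805996, so A ≈ 279,428.0806.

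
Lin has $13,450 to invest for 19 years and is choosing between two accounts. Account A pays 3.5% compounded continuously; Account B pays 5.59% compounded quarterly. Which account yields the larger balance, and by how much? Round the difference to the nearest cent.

Account B, by $12,464.90

Account A growth factor: e^(0.035·19) = e^0.665 ≈ 1.9444905213; balance ≈ 26,153.3975.
Account B growth factor: (1 + 0.013975)^76 ≈ 2.8712486432; balance ≈ 38,618.2943.
Account B is larger by 12,464.8967.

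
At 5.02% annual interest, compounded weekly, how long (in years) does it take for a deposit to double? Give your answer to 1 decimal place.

13.8 years

(1 + 0.000965385)^(52t) = 2.
52t = ln 2 / ln(1 + 0.000965385) ≈ 0.69315/0.000964919 ≈ 718.3476.
t ≈ 13.8144.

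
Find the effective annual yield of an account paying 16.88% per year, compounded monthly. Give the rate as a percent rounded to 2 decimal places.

18.25%

One year is 12 periods at 0.0140667 each: (1 + 0.0140667)^12 ≈ 1.182492.
EAR = 1.182492 − 1 ≈ 18.24917%.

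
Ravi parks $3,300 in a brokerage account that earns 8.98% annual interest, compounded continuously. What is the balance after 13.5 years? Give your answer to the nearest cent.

$11,091.98

A = P·e^(rt) = 3,300·e^(0.0898·13.5) = 3,300·e^1.2123.
e^1.2123 ≈ 3.361206544, so A ≈ 11,091.9816.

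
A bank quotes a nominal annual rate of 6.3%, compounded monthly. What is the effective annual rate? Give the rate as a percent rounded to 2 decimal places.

6.49%

EAR = (1 + 6.3%/12)^12 − 1 = (1 + 0.00525)^12 − 1.
(1 + 0.00525)^12 ≈ 1.064851, so EAR ≈ 6.48513%.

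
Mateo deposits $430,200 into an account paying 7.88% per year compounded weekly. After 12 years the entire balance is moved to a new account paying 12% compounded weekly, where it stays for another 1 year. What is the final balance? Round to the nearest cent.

$1,247,623.99

After 12 years at 7.88%: 430,200 × 2.572515590499 ≈ 1,106,696.2070.
Then 1 years at 12%: 1,106,696.2070 × 1.127340987167 ≈ 1,247,623.9945.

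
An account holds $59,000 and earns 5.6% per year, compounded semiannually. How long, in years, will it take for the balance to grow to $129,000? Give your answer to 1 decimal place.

14.2 years

(1 + 0.028)^(2t) = 129,000/59,000 = 2.1864.
2t·ln(1 + 0.028) = ln(2.1864); 2t = 0.78227/0.0276152 ≈ 28.3277.
t ≈ 14.1639 years.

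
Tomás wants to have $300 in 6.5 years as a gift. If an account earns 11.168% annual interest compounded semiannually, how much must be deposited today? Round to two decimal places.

$148.03

Periodic rate = 11.168%/2 = 0.05584; 13 periods.
P = 300/(1 + 0.05584)^13 ≈ 300/2.02663455 ≈ 148.0287.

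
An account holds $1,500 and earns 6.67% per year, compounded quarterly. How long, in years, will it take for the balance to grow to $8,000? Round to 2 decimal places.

25.31 years

(1 + 0.016675)^(4t) = 8,000/1,500 = 5.3333.
4t·ln(1 + 0.016675) = ln(5.3333); 4t = 1.674/0.0165375 ≈ 101.2231.
t ≈ 25.3058 years.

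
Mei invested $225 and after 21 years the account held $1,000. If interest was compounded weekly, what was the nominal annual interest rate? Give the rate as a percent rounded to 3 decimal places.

The 1092-period growth factor is 1,000/225 = 4.44444.
r/52 = 4.44444^(1/1092) − 1 ≈ 0.00136692, so r ≈ 52·0.00136692 = 7.10797%.

7.108%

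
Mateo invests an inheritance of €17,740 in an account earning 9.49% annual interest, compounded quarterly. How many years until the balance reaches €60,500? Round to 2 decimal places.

We need (1 + 0.023725)^(4t) = 3.4104, so 4t = ln 3.4104 / ln 1.023725 ≈ 52.3211.
t ≈ 52.3211/4 = 13.0803 years.

13.08 years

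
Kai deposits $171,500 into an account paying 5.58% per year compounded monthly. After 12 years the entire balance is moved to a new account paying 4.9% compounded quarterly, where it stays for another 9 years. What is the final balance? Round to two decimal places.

Phase 1: 171,500·(1 + 0.00465)^144 ≈ 334,498.1189.
Phase 2: 334,498.1189·(1 + 0.01225)^36 ≈ 518,506.2022.

$518,506.20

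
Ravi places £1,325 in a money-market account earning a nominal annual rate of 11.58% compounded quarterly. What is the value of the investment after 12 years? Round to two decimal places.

Growth factor = (1 + 0.02895)^48 ≈ 3.934821469.
A ≈ 1,325 × 3.934821469 ≈ 5,213.6384.

£5,213.64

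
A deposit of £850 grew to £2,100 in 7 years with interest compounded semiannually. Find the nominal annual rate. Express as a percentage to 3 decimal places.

13.347%

(1 + r/2)^14 = 2,100/850 = 2.47059.
1 + r/2 = 2.47059^(1/14) ≈ 1.066737, so r/2 ≈ 0.0667365.
r ≈ 2·0.0667365 = 13.34731%.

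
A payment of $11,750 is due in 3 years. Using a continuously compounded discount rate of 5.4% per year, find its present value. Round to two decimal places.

P = A·e^(−rt) = 11,750·e^(−0.162).
e^(−0.162) ≈ 0.85044120454, so P ≈ 9,992.6842.

$9,992.68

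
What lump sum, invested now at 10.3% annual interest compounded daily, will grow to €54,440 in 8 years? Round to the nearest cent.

€23,884.16

Periodic rate = 10.3%/365 = 0.000282192; 2920 periods.
P = 54,440/(1 + 0.103/365)^2920 ≈ 54,440/2.2793350572 ≈ 23,884.1586.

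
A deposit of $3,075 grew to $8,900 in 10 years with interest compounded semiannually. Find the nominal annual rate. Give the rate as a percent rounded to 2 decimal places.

The 20-period growth factor is 8,900/3,075 = 2.89431.
r/2 = 2.89431^(1/20) − 1 ≈ 0.0545744, so r ≈ 2·0.0545744 = 10.91489%.

10.91%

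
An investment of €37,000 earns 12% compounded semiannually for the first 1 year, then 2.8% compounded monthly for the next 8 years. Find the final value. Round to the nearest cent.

€51,997.46

After 1 years at 12%: 37,000 × 1.1236 ≈ 41,573.2000.
Then 8 years at 2.8%: 41,573.2000 × 1.2507446231 ≈ 51,997.4564.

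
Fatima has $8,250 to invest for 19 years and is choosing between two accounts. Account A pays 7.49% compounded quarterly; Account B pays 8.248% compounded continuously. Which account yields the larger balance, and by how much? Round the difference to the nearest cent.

Account A growth factor: (1 + 0.018725)^76 ≈ 4.095710678; balance ≈ 33,789.6131.
Account B growth factor: e^(0.08248·19) = e^1.56712 ≈ 4.792824962; balance ≈ 39,540.8059.
Account B is larger by 5,751.1928.

Account B, by $5,751.19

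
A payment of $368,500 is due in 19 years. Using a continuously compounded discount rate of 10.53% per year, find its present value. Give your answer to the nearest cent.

$49,836.15

P = A·e^(−rt) = 368,500·e^(−2.0007).
e^(−2.0007) ≈ 0.135240581688, so P ≈ 49,836.1544.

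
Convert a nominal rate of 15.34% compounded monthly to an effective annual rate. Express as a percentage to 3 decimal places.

16.466%

One year is 12 periods at 0.0127833 each: (1 + 0.0127833)^12 ≈ 1.164658.
EAR = 1.164658 − 1 ≈ 16.46584%.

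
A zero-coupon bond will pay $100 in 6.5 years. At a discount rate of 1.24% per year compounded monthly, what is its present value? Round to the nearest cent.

$92.26

Periodic rate = 1.24%/12 = 0.00103333; 78 periods.
P = 100/(1 + 0.0124/12)^78 ≈ 100/1.0838921 ≈ 92.2601.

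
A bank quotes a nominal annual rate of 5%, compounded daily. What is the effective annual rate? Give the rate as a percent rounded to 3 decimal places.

One year is 365 periods at 0.000136986 each: (1 + 0.000136986)^365 ≈ 1.051267.
EAR = 1.051267 − 1 ≈ 5.12675%.

5.127%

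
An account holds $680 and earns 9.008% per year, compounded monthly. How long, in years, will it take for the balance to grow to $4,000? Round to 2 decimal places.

(1 + 0.00750667)^(12t) = 4,000/680 = 5.8824.
12t·ln(1 + 0.00750667) = ln(5.8824); 12t = 1.772/0.00747863 ≈ 236.9360.
t ≈ 19.7447 years.

19.74 years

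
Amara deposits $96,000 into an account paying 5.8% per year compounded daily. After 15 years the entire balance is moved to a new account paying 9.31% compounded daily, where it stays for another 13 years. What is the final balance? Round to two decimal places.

Phase 1: 96,000·(1 + 0.058/365)^5475 ≈ 229,127.6050.
Phase 2: 229,127.6050·(1 + 0.0931/365)^4745 ≈ 768,487.8456.

$768,487.85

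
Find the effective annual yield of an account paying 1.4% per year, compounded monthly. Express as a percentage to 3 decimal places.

1.409%

One year is 12 periods at 0.00116667 each: (1 + 0.00116667)^12 ≈ 1.01409.
EAR = 1.01409 − 1 ≈ 1.40902%.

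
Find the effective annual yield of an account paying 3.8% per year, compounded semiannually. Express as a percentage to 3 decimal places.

EAR = (1 + 3.8%/2)^2 − 1 = (1 + 0.019)^2 − 1.
(1 + 0.019)^2 ≈ 1.038361, so EAR ≈ 3.83610%.

3.836%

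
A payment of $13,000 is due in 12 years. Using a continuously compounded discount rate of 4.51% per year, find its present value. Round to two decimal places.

$7,566.64

P = A·e^(−rt) = 13,000·e^(−0.5412).
e^(−0.5412) ≈ 0.58204937388, so P ≈ 7,566.6419.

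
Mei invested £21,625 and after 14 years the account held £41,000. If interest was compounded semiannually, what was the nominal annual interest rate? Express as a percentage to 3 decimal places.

The 28-period growth factor is 41,000/21,625 = 1.89595.
r/2 = 1.89595^(1/28) − 1 ≈ 0.0231102, so r ≈ 2·0.0231102 = 4.62204%.

4.622%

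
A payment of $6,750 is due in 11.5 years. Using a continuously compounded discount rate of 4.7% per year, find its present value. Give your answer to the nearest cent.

$3,931.58

P = A·e^(−rt) = 6,750·e^(−0.5405).
e^(−0.5405) ≈ 0.5824569511, so P ≈ 3,931.5844.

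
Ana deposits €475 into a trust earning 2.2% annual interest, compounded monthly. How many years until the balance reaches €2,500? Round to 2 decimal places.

We need (1 + 0.00183333)^(12t) = 5.2632, so 12t = ln 5.2632 / ln 1.001833 ≈ 906.6835.
t ≈ 906.6835/12 = 75.5570 years.

75.56 years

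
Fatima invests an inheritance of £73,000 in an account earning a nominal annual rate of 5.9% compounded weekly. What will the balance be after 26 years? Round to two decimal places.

£338,183.91

Periodic rate = 5.9%/52 = 0.00113462; periods = 52·26 = 1352.
A = 73,000·(1 + 0.059/52)^1352 ≈ 73,000·4.63265625005 ≈ 338,183.9063.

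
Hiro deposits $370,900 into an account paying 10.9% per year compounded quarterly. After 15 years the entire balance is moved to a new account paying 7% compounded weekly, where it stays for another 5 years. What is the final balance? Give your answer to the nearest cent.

$2,640,746.30

Phase 1: 370,900·(1 + 0.02725)^60 ≈ 1,861,340.5099.
Phase 2: 1,861,340.5099·(1 + 0.07/52)^260 ≈ 2,640,746.3002.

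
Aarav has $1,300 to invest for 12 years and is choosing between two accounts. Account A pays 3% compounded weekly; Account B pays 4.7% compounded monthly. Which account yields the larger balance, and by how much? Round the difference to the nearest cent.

A: (1 + 0.03/52)^624 ≈ 1.433180634, so 1,300 × 1.433180634 ≈ 1,863.1348.
B: (1 + 0.047/12)^144 ≈ 1.755753967, so 1,300 × 1.755753967 ≈ 2,282.4802.
Difference ≈ 419.3453 in favor of B.

Account B, by $419.35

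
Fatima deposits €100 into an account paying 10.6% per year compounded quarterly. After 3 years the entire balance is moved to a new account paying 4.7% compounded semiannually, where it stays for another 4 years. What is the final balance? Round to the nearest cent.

€164.82

After 3 years at 10.6%: 100 × 1.36869741 ≈ 136.8697.
Then 4 years at 4.7%: 136.8697 × 1.20421152 ≈ 164.8201.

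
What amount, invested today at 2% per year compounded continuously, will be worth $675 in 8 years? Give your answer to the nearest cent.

$575.20

P = A·e^(−rt) = 675·e^(−0.16).
e^(−0.16) ≈ 0.852143789, so P ≈ 575.1971.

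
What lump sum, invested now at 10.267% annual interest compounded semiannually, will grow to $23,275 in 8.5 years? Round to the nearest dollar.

Growth factor = (1 + 0.051335)^17 ≈ 2.3420657702.
P = 23,275/2.3420657702 ≈ 9,937.8080.

$9,938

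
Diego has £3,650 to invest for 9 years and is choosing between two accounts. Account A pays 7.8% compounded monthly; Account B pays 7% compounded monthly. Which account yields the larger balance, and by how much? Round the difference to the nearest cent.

A: (1 + 0.0065)^108 ≈ 2.013205723, so 3,650 × 2.013205723 ≈ 7,348.2009.
B: (1 + 0.07/12)^108 ≈ 1.874176972, so 3,650 × 1.874176972 ≈ 6,840.7459.
Difference ≈ 507.4549 in favor of A.

Account A, by £507.45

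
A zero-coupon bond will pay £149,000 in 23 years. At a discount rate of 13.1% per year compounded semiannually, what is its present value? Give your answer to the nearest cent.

£8,048.73

Growth factor = (1 + 0.0655)^46 ≈ 18.512236347.
P = 149,000/18.512236347 ≈ 8,048.7304.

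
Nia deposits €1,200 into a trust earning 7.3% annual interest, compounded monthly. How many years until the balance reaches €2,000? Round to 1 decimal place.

7.0 years

We need (1 + 0.00608333)^(12t) = 1.6667, so 12t = ln 1.6667 / ln 1.006083 ≈ 84.2265.
t ≈ 84.2265/12 = 7.0189 years.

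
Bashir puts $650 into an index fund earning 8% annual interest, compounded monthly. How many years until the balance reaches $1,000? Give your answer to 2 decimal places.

We need (1 + 0.00666667)^(12t) = 1.5385, so 12t = ln 1.5385 / ln 1.006667 ≈ 64.8326.
t ≈ 64.8326/12 = 5.4027 years.

5.40 years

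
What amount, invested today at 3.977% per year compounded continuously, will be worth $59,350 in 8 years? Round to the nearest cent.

$43,176.32

P = A·e^(−rt) = 59,350·e^(−0.31816).
e^(−0.31816) ≈ 0.72748638128, so P ≈ 43,176.3167.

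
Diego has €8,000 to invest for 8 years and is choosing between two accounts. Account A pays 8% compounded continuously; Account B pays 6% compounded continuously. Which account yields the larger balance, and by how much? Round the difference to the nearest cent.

Account A, by €2,243.25

Account A growth factor: e^(0.08·8) = e^0.64 ≈ 1.8964808793; balance ≈ 15,171.8470.
Account B growth factor: e^(0.06·8) = e^0.48 ≈ 1.6160744022; balance ≈ 12,928.5952.
Account A is larger by 2,243.2518.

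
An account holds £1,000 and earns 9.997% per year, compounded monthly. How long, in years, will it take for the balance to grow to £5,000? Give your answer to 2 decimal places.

We need (1 + 0.00833083)^(12t) = 5, so 12t = ln 5 / ln 1.008331 ≈ 193.9941.
t ≈ 193.9941/12 = 16.1662 years.

16.17 years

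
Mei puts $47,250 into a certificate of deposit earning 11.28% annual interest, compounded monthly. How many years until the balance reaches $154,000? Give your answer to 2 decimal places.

(1 + 0.0094)^(12t) = 154,000/47,250 = 3.2593.
12t·ln(1 + 0.0094) = ln(3.2593); 12t = 1.1815/0.00935609 ≈ 126.2813.
t ≈ 10.5234 years.

10.52 years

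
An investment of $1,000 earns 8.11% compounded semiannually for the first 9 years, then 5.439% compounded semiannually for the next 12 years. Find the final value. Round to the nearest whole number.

$3,894

Phase 1: 1,000·(1 + 0.04055)^18 ≈ 2,045.1877.
Phase 2: 2,045.1877·(1 + 0.027195)^24 ≈ 3,894.0604.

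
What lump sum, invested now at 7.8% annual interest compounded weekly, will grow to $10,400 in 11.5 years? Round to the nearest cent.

Growth factor = (1 + 0.0015)^598 ≈ 2.4505878192.
P = 10,400/2.4505878192 ≈ 4,243.8797.

$4,243.88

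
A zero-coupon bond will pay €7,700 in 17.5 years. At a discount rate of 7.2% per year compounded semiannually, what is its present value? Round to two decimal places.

€2,233.05

Periodic rate = 7.2%/2 = 0.036; 35 periods.
P = 7,700/(1 + 0.036)^35 ≈ 7,700/3.448191995 ≈ 2,233.0543.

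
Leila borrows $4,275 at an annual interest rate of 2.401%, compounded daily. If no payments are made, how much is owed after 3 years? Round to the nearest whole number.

Periodic rate = 2.401%/365 = 0.0000657808; periods = 365·3 = 1095.
A = 4,275·(1 + 0.02401/365)^1095 ≈ 4,275·1.074685038 ≈ 4,594.2785.

$4,594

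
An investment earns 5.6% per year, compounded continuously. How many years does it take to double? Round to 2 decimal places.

e^(0.056t) = 2, so 0.056t = ln 2 ≈ 0.69315.
t ≈ 0.69315/0.056 ≈ 12.3776.

12.38 years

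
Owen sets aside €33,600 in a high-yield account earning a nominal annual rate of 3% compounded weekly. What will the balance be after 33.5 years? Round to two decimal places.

Periodic rate = 3%/52 = 0.000576923; periods = 52·33.5 = 1742.
A = 33,600·(1 + 0.03/52)^1742 ≈ 33,600·2.7311157016 ≈ 91,765.4876.

€91,765.49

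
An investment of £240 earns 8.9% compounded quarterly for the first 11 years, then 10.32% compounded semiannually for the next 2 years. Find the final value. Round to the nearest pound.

After 11 years at 8.9%: 240 × 2.63337826 ≈ 632.0108.
Then 2 years at 10.32%: 632.0108 × 1.222932 ≈ 772.9062.

£773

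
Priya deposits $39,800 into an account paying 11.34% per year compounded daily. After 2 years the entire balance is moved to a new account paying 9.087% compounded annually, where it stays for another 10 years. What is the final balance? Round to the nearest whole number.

After 2 years at 11.34%: 39,800 × 1.25453473608 ≈ 49,930.4825.
Then 10 years at 9.087%: 49,930.4825 × 2.38632715846 ≈ 119,150.4664.

$119,150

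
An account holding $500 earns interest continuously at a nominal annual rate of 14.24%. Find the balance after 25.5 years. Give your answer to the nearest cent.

A = P·e^(rt) = 500·e^(0.1424·25.5) = 500·e^3.6312.
e^3.6312 ≈ 37.758099161, so A ≈ 18,879.0496.

$18,879.05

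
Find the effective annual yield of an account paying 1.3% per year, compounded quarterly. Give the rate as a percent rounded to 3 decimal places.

EAR = (1 + 1.3%/4)^4 − 1 = (1 + 0.00325)^4 − 1.
(1 + 0.00325)^4 ≈ 1.013064, so EAR ≈ 1.30635%.

1.306%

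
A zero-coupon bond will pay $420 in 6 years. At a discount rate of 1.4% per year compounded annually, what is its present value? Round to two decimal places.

Growth factor = (1 + 0.014)^6 ≈ 1.08699546.
P = 420/1.08699546 ≈ 386.3862.

$386.39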